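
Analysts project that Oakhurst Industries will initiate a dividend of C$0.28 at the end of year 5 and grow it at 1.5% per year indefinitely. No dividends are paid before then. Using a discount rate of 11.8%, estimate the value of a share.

C$1.74

Deferred-dividend DDM. At t=4 the remaining stream is a growing perpetuity with first payment D_5 = 0.28.
V_4 = D_5/(r−g) = 0.28/(0.118−0.015) = 2.7184
P₀ = V_4/(1+r)^4 = 2.7184/(1+0.118)^4 = 1.7400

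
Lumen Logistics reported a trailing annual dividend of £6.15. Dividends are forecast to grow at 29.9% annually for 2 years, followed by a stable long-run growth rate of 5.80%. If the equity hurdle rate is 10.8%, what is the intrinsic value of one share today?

£194.53

Two-stage DDM. Project D₁…D_2 at 0.299, terminal growth 0.058, discount at r = 0.108.
D_1 = 7.9889
D_2 = 10.3775
Terminal value at t=2: TV = D_3/(r−g) = 10.9794/(0.108−0.058) = 219.5882
P₀ = 7.9889/(1+0.108)^1 + 10.3775/(1+0.108)^2 + 219.5882/(1+0.108)^2 = 194.5299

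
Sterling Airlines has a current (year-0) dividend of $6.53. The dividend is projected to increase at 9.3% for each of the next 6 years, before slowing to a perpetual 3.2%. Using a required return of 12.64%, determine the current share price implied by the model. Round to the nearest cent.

$94.90

Two-stage DDM. Project D₁…D_6 at 0.093, terminal growth 0.032, discount at r = 0.1264.
D_1 = 7.1373
D_2 = 7.8011
D_3 = 8.5266
D_4 = 9.3195
D_5 = 10.1862
D_6 = 11.1336
Terminal value at t=6: TV = D_7/(r−g) = 11.4898/(0.1264−0.032) = 121.7144
P₀ = 7.1373/(1+0.1264)^1 + 7.8011/(1+0.1264)^2 + 8.5266/(1+0.1264)^3 + 9.3195/(1+0.1264)^4 + 10.1862/(1+0.1264)^5 + 11.1336/(1+0.1264)^6 + 121.7144/(1+0.1264)^6 = 94.9007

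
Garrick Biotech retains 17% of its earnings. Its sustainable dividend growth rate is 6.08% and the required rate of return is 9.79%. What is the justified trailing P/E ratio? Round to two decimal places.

23.73

Payout ratio b = 1 − 0.17 = 0.83.
Justified trailing P/E = b(1+g)/(r−g) = 0.83×(1+0.0608)/(0.0979−0.0608) = 23.7322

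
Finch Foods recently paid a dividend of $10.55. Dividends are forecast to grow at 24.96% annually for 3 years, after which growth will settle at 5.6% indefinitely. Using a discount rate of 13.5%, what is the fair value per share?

$226.68

Two-stage DDM. Project D₁…D_3 at 0.2496, terminal growth 0.056, discount at r = 0.135.
D_1 = 13.1833
D_2 = 16.4738
D_3 = 20.5857
Terminal value at t=3: TV = D_4/(r−g) = 21.7385/(0.135−0.056) = 275.1708
P₀ = 13.1833/(1+0.135)^1 + 16.4738/(1+0.135)^2 + 20.5857/(1+0.135)^3 + 275.1708/(1+0.135)^3 = 226.6803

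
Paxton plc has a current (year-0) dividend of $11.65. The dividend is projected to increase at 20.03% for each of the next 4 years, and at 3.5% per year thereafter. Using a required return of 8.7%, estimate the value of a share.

Two-stage DDM. Project D₁…D_4 at 0.2003, terminal growth 0.035, discount at r = 0.087.
D_1 = 13.9835
D_2 = 16.7844
D_3 = 20.1463
D_4 = 24.1816
Terminal value at t=4: TV = D_5/(r−g) = 25.0280/(0.087−0.035) = 481.3070
P₀ = 13.9835/(1+0.087)^1 + 16.7844/(1+0.087)^2 + 20.1463/(1+0.087)^3 + 24.1816/(1+0.087)^4 + 481.3070/(1+0.087)^4 = 404.8258

$404.83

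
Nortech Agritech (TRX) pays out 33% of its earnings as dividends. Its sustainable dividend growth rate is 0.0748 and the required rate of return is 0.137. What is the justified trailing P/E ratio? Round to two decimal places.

Justified trailing P/E = b(1+g)/(r−g) = 0.33×(1+0.0748)/(0.137−0.0748) = 5.7023

5.70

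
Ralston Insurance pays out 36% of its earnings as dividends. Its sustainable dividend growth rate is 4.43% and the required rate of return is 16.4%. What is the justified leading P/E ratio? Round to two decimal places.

Justified leading P/E = b/(r−g) = 0.36/(0.164−0.0443) = 3.0075

3.01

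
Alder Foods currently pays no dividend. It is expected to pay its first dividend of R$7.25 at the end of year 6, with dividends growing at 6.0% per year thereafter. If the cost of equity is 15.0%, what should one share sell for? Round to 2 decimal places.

Deferred-dividend DDM. At t=5 the remaining stream is a growing perpetuity with first payment D_6 = 7.25.
V_5 = D_6/(r−g) = 7.25/(0.15−0.06) = 80.5556
P₀ = V_5/(1+r)^5 = 80.5556/(1+0.15)^5 = 40.0503

R$40.05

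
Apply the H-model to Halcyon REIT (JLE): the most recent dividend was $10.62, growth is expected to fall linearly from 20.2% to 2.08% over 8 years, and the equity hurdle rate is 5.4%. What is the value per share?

H-model: P₀ = D₀[(1+g_L) + H(g_S−g_L)]/(r−g_L), with H = 8/2 = 4.
P₀ = 10.62 × [(1+0.0208) + 4×(0.202−0.0208)] / (0.054−0.0208)
   = 10.62 × 1.7456 / 0.0332 = 558.3817

$558.38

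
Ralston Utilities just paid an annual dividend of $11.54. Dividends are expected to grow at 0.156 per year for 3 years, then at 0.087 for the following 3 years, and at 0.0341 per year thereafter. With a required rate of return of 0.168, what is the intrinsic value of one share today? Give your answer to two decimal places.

$132.68

Three-stage DDM. Project D₁…D_6; terminal Gordon value at t=6 with g = 0.0341; discount at r = 0.168.
D_1 = 13.3402
D_2 = 15.4213
D_3 = 17.8270
D_4 = 19.3780
D_5 = 21.0639
D_6 = 22.8964
TV_6 = 23.6772/(0.168−0.0341) = 176.8275
P₀ = Σ Dₜ/(1+r)ᵗ + TV_6/(1+r)^6 = 132.6791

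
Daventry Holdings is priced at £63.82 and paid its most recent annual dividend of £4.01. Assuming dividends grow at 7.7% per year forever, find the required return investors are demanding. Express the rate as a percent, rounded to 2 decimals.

14.47%

Rearranging the constant-growth DDM: r = D₁/P₀ + g.
D₁ = 4.01 × (1 + 0.077) = 4.3188.
r = 4.3188 / 63.82 + 0.077 = 0.06767 + 0.077 = 0.14467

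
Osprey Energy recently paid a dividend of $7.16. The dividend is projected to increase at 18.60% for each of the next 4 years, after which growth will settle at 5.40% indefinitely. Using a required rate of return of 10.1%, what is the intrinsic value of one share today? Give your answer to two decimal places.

Two-stage DDM. Project D₁…D_4 at 0.186, terminal growth 0.054, discount at r = 0.101.
D_1 = 8.4918
D_2 = 10.0712
D_3 = 11.9445
D_4 = 14.1661
Terminal value at t=4: TV = D_5/(r−g) = 14.9311/(0.101−0.054) = 317.6834
P₀ = 8.4918/(1+0.101)^1 + 10.0712/(1+0.101)^2 + 11.9445/(1+0.101)^3 + 14.1661/(1+0.101)^4 + 317.6834/(1+0.101)^4 = 250.8060

$250.81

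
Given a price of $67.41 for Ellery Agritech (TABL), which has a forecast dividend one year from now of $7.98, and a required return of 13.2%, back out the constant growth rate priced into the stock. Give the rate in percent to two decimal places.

From P₀ = D₁/(r − g), the implied growth is g = r − D₁/P₀.
g = 0.132 − 7.98/67.41 = 0.132 − 0.11838 = 0.01362

1.36%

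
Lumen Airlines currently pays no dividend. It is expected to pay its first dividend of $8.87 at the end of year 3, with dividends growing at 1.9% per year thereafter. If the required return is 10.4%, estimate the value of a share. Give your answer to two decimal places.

$85.62

Deferred-dividend DDM. At t=2 the remaining stream is a growing perpetuity with first payment D_3 = 8.87.
V_2 = D_3/(r−g) = 8.87/(0.104−0.019) = 104.3529
P₀ = V_2/(1+r)^2 = 104.3529/(1+0.104)^2 = 85.6183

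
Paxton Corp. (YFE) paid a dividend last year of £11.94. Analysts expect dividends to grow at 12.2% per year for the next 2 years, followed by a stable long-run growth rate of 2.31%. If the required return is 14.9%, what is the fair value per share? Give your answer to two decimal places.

Two-stage DDM. Project D₁…D_2 at 0.122, terminal growth 0.0231, discount at r = 0.149.
D_1 = 13.3967
D_2 = 15.0311
Terminal value at t=2: TV = D_3/(r−g) = 15.3783/(0.149−0.0231) = 122.1469
P₀ = 13.3967/(1+0.149)^1 + 15.0311/(1+0.149)^2 + 122.1469/(1+0.149)^2 = 115.5663

£115.57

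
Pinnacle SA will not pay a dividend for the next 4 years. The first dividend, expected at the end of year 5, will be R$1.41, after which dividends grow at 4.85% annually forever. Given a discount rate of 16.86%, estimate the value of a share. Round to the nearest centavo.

Deferred-dividend DDM. At t=4 the remaining stream is a growing perpetuity with first payment D_5 = 1.41.
V_4 = D_5/(r−g) = 1.41/(0.1686−0.0485) = 11.7402
P₀ = V_4/(1+r)^4 = 11.7402/(1+0.1686)^4 = 6.2952

R$6.30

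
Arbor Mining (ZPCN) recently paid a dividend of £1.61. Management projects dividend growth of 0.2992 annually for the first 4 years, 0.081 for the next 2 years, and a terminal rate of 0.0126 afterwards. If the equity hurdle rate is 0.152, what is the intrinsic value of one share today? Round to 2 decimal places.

Three-stage DDM. Project D₁…D_6; terminal Gordon value at t=6 with g = 0.0126; discount at r = 0.152.
D_1 = 2.0917
D_2 = 2.7176
D_3 = 3.5306
D_4 = 4.5870
D_5 = 4.9586
D_6 = 5.3602
TV_6 = 5.4277/(0.152−0.0126) = 38.9365
P₀ = Σ Dₜ/(1+r)ᵗ + TV_6/(1+r)^6 = 30.1733

£30.17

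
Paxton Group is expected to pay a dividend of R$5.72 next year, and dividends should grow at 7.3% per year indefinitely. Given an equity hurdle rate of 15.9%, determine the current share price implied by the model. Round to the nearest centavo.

R$66.51

Gordon growth model: P₀ = D₁/(r − g), with D₁ = 5.72 given directly.
P₀ = 5.7200 / (0.159 − 0.073) = 5.7200 / 0.086 = 66.5116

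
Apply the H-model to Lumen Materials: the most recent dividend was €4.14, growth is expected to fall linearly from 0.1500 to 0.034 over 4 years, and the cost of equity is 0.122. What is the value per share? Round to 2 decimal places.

€59.56

H-model: P₀ = D₀[(1+g_L) + H(g_S−g_L)]/(r−g_L), with H = 4/2 = 2.
P₀ = 4.14 × [(1+0.034) + 2×(0.15−0.034)] / (0.122−0.034)
   = 4.14 × 1.2660 / 0.088 = 59.5595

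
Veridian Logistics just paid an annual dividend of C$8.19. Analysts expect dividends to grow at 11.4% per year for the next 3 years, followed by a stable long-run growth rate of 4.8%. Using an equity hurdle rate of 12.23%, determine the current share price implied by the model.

C$137.18

Two-stage DDM. Project D₁…D_3 at 0.114, terminal growth 0.048, discount at r = 0.1223.
D_1 = 9.1237
D_2 = 10.1638
D_3 = 11.3224
Terminal value at t=3: TV = D_4/(r−g) = 11.8659/(0.1223−0.048) = 159.7026
P₀ = 9.1237/(1+0.1223)^1 + 10.1638/(1+0.1223)^2 + 11.3224/(1+0.1223)^3 + 159.7026/(1+0.1223)^3 = 137.1841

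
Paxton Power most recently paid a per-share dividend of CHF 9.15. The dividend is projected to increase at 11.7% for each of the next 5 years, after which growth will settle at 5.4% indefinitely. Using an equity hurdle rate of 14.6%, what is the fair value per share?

Two-stage DDM. Project D₁…D_5 at 0.117, terminal growth 0.054, discount at r = 0.146.
D_1 = 10.2206
D_2 = 11.4164
D_3 = 12.7521
D_4 = 14.2441
D_5 = 15.9106
Terminal value at t=5: TV = D_6/(r−g) = 16.7698/(0.146−0.054) = 182.2803
P₀ = 10.2206/(1+0.146)^1 + 11.4164/(1+0.146)^2 + 12.7521/(1+0.146)^3 + 14.2441/(1+0.146)^4 + 15.9106/(1+0.146)^5 + 182.2803/(1+0.146)^5 = 134.6100

CHF 134.61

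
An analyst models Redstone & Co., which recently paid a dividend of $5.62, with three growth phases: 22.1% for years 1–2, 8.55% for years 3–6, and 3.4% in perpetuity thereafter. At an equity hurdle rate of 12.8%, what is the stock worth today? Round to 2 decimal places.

$98.74

Three-stage DDM. Project D₁…D_6; terminal Gordon value at t=6 with g = 0.034; discount at r = 0.128.
D_1 = 6.8620
D_2 = 8.3785
D_3 = 9.0949
D_4 = 9.8725
D_5 = 10.7166
D_6 = 11.6329
TV_6 = 12.0284/(0.128−0.034) = 127.9616
P₀ = Σ Dₜ/(1+r)ᵗ + TV_6/(1+r)^6 = 98.7377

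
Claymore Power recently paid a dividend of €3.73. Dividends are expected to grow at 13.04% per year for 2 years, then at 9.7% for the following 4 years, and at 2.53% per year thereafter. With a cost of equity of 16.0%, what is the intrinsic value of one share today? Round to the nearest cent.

Three-stage DDM. Project D₁…D_6; terminal Gordon value at t=6 with g = 0.0253; discount at r = 0.16.
D_1 = 4.2164
D_2 = 4.7662
D_3 = 5.2285
D_4 = 5.7357
D_5 = 6.2921
D_6 = 6.9024
TV_6 = 7.0770/(0.16−0.0253) = 52.5391
P₀ = Σ Dₜ/(1+r)ᵗ + TV_6/(1+r)^6 = 41.0874

€41.09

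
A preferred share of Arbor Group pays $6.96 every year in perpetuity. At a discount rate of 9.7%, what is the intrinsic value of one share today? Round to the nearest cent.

Zero-growth DDM (perpetuity): P₀ = D/r = 6.96 / 0.097 = 71.7526

$71.75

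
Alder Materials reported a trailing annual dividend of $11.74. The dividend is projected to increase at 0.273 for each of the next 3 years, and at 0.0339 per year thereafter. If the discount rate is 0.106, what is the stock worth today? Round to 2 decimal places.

Two-stage DDM. Project D₁…D_3 at 0.273, terminal growth 0.0339, discount at r = 0.106.
D_1 = 14.9450
D_2 = 19.0250
D_3 = 24.2188
Terminal value at t=3: TV = D_4/(r−g) = 25.0399/(0.106−0.0339) = 347.2934
P₀ = 14.9450/(1+0.106)^1 + 19.0250/(1+0.106)^2 + 24.2188/(1+0.106)^3 + 347.2934/(1+0.106)^3 = 303.6703

$303.67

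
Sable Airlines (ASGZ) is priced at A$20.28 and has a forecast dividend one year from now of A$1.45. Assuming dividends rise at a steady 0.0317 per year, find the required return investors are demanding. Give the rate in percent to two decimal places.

Rearranging the constant-growth DDM: r = D₁/P₀ + g.
r = 1.4500 / 20.28 + 0.0317 = 0.07150 + 0.0317 = 0.10320

10.32%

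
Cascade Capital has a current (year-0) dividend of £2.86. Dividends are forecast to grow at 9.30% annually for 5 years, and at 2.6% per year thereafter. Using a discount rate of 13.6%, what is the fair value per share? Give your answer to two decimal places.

£34.75

Two-stage DDM. Project D₁…D_5 at 0.093, terminal growth 0.026, discount at r = 0.136.
D_1 = 3.1260
D_2 = 3.4167
D_3 = 3.7344
D_4 = 4.0818
D_5 = 4.4614
Terminal value at t=5: TV = D_6/(r−g) = 4.5774/(0.136−0.026) = 41.6123
P₀ = 3.1260/(1+0.136)^1 + 3.4167/(1+0.136)^2 + 3.7344/(1+0.136)^3 + 4.0818/(1+0.136)^4 + 4.4614/(1+0.136)^5 + 41.6123/(1+0.136)^5 = 34.7511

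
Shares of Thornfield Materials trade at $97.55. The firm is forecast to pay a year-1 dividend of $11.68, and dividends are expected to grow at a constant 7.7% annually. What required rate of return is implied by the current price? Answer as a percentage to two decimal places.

19.67%

Rearranging the constant-growth DDM: r = D₁/P₀ + g.
r = 11.6800 / 97.55 + 0.077 = 0.11973 + 0.077 = 0.19673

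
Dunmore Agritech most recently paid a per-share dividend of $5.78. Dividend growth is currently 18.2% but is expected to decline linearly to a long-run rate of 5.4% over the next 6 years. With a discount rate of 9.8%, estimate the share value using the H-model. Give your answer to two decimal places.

$188.90

H-model: P₀ = D₀[(1+g_L) + H(g_S−g_L)]/(r−g_L), with H = 6/2 = 3.
P₀ = 5.78 × [(1+0.054) + 3×(0.182−0.054)] / (0.098−0.054)
   = 5.78 × 1.4380 / 0.044 = 188.9009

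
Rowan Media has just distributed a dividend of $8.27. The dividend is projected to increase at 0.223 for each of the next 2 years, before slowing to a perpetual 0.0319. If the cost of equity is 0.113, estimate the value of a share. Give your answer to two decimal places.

$146.13

Two-stage DDM. Project D₁…D_2 at 0.223, terminal growth 0.0319, discount at r = 0.113.
D_1 = 10.1142
D_2 = 12.3697
Terminal value at t=2: TV = D_3/(r−g) = 12.7643/(0.113−0.0319) = 157.3893
P₀ = 10.1142/(1+0.113)^1 + 12.3697/(1+0.113)^2 + 157.3893/(1+0.113)^2 = 146.1258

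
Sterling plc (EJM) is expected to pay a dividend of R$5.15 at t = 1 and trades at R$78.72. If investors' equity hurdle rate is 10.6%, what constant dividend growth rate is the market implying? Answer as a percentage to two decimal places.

From P₀ = D₁/(r − g), the implied growth is g = r − D₁/P₀.
g = 0.106 − 5.15/78.72 = 0.106 − 0.06542 = 0.04058

4.06%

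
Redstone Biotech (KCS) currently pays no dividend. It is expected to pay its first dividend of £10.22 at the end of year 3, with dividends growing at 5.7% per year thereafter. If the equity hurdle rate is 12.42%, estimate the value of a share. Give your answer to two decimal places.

Deferred-dividend DDM. At t=2 the remaining stream is a growing perpetuity with first payment D_3 = 10.22.
V_2 = D_3/(r−g) = 10.22/(0.1242−0.057) = 152.0833
P₀ = V_2/(1+r)^2 = 152.0833/(1+0.1242)^2 = 120.3357

£120.34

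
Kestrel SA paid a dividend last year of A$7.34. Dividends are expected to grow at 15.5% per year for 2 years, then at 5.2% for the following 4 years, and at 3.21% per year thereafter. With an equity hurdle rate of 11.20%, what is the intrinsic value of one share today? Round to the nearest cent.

Three-stage DDM. Project D₁…D_6; terminal Gordon value at t=6 with g = 0.0321; discount at r = 0.112.
D_1 = 8.4777
D_2 = 9.7917
D_3 = 10.3009
D_4 = 10.8366
D_5 = 11.4001
D_6 = 11.9929
TV_6 = 12.3778/(0.112−0.0321) = 154.9166
P₀ = Σ Dₜ/(1+r)ᵗ + TV_6/(1+r)^6 = 125.1037

A$125.10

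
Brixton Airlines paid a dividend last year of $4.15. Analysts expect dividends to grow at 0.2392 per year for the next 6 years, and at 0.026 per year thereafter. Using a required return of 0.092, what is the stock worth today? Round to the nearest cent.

$177.45

Two-stage DDM. Project D₁…D_6 at 0.2392, terminal growth 0.026, discount at r = 0.092.
D_1 = 5.1427
D_2 = 6.3728
D_3 = 7.8972
D_4 = 9.7862
D_5 = 12.1270
D_6 = 15.0278
Terminal value at t=6: TV = D_7/(r−g) = 15.4186/(0.092−0.026) = 233.6146
P₀ = 5.1427/(1+0.092)^1 + 6.3728/(1+0.092)^2 + 7.8972/(1+0.092)^3 + 9.7862/(1+0.092)^4 + 12.1270/(1+0.092)^5 + 15.0278/(1+0.092)^6 + 233.6146/(1+0.092)^6 = 177.4458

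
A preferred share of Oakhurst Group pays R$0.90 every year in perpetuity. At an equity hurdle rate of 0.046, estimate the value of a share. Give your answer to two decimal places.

R$19.57

Zero-growth DDM (perpetuity): P₀ = D/r = 0.90 / 0.046 = 19.5652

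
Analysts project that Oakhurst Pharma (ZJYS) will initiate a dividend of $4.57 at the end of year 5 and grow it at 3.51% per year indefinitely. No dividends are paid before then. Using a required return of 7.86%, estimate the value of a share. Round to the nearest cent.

$77.62

Deferred-dividend DDM. At t=4 the remaining stream is a growing perpetuity with first payment D_5 = 4.57.
V_4 = D_5/(r−g) = 4.57/(0.0786−0.0351) = 105.0575
P₀ = V_4/(1+r)^4 = 105.0575/(1+0.0786)^4 = 77.6221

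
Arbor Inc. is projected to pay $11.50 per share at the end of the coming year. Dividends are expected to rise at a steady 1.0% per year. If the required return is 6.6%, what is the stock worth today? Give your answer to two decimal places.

Gordon growth model: P₀ = D₁/(r − g), with D₁ = 11.50 given directly.
P₀ = 11.5000 / (0.066 − 0.01) = 11.5000 / 0.056 = 205.3571

$205.36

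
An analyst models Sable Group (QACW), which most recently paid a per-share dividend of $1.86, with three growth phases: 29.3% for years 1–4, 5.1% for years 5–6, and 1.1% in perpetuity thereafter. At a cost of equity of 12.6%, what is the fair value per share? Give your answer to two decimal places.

Three-stage DDM. Project D₁…D_6; terminal Gordon value at t=6 with g = 0.011; discount at r = 0.126.
D_1 = 2.4050
D_2 = 3.1096
D_3 = 4.0208
D_4 = 5.1988
D_5 = 5.4640
D_6 = 5.7427
TV_6 = 5.8058/(0.126−0.011) = 50.4854
P₀ = Σ Dₜ/(1+r)ᵗ + TV_6/(1+r)^6 = 41.2458

$41.25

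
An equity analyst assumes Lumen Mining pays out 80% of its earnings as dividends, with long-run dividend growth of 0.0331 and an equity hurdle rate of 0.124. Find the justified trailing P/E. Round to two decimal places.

Justified trailing P/E = b(1+g)/(r−g) = 0.80×(1+0.0331)/(0.124−0.0331) = 9.0922

9.09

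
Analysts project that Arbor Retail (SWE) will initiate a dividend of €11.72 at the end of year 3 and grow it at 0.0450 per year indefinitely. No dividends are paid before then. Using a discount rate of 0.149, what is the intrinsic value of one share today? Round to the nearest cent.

€85.36

Deferred-dividend DDM. At t=2 the remaining stream is a growing perpetuity with first payment D_3 = 11.72.
V_2 = D_3/(r−g) = 11.72/(0.149−0.045) = 112.6923
P₀ = V_2/(1+r)^2 = 112.6923/(1+0.149)^2 = 85.3600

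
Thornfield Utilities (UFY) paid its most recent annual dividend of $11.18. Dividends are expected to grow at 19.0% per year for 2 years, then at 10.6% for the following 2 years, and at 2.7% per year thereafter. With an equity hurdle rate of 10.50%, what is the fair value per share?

Three-stage DDM. Project D₁…D_4; terminal Gordon value at t=4 with g = 0.027; discount at r = 0.105.
D_1 = 13.3042
D_2 = 15.8320
D_3 = 17.5102
D_4 = 19.3663
TV_4 = 19.8892/(0.105−0.027) = 254.9892
P₀ = Σ Dₜ/(1+r)ᵗ + TV_4/(1+r)^4 = 222.0038

$222.00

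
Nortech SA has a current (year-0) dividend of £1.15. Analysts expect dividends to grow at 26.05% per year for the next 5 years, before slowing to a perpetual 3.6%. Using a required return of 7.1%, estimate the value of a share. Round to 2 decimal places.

Two-stage DDM. Project D₁…D_5 at 0.2605, terminal growth 0.036, discount at r = 0.071.
D_1 = 1.4496
D_2 = 1.8272
D_3 = 2.3032
D_4 = 2.9031
D_5 = 3.6594
Terminal value at t=5: TV = D_6/(r−g) = 3.7912/(0.071−0.036) = 108.3188
P₀ = 1.4496/(1+0.071)^1 + 1.8272/(1+0.071)^2 + 2.3032/(1+0.071)^3 + 2.9031/(1+0.071)^4 + 3.6594/(1+0.071)^5 + 108.3188/(1+0.071)^5 = 86.4947

£86.49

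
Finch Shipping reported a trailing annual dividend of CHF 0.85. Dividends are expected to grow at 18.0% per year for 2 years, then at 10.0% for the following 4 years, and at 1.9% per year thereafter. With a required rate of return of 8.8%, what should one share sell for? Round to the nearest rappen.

CHF 21.46

Three-stage DDM. Project D₁…D_6; terminal Gordon value at t=6 with g = 0.019; discount at r = 0.088.
D_1 = 1.0030
D_2 = 1.1835
D_3 = 1.3019
D_4 = 1.4321
D_5 = 1.5753
D_6 = 1.7328
TV_6 = 1.7657/(0.088−0.019) = 25.5905
P₀ = Σ Dₜ/(1+r)ᵗ + TV_6/(1+r)^6 = 21.4604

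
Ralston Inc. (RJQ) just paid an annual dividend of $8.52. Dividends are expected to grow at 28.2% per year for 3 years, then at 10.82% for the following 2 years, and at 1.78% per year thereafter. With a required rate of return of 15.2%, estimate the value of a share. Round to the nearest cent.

$136.35

Three-stage DDM. Project D₁…D_5; terminal Gordon value at t=5 with g = 0.0178; discount at r = 0.152.
D_1 = 10.9226
D_2 = 14.0028
D_3 = 17.9516
D_4 = 19.8940
D_5 = 22.0465
TV_5 = 22.4389/(0.152−0.0178) = 167.2052
P₀ = Σ Dₜ/(1+r)ᵗ + TV_5/(1+r)^5 = 136.3483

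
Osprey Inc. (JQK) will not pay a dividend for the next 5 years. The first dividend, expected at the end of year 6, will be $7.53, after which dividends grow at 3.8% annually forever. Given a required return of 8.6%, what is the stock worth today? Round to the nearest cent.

Deferred-dividend DDM. At t=5 the remaining stream is a growing perpetuity with first payment D_6 = 7.53.
V_5 = D_6/(r−g) = 7.53/(0.086−0.038) = 156.8750
P₀ = V_5/(1+r)^5 = 156.8750/(1+0.086)^5 = 103.8495

$103.85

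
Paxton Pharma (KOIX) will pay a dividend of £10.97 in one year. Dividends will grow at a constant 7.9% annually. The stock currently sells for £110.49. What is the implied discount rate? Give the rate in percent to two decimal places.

17.83%

Rearranging the constant-growth DDM: r = D₁/P₀ + g.
r = 10.9700 / 110.49 + 0.079 = 0.09929 + 0.079 = 0.17829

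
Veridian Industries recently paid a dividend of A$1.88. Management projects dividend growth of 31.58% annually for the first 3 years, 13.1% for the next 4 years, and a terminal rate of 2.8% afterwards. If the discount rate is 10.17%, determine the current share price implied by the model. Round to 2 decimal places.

A$71.44

Three-stage DDM. Project D₁…D_7; terminal Gordon value at t=7 with g = 0.028; discount at r = 0.1017.
D_1 = 2.4737
D_2 = 3.2549
D_3 = 4.2828
D_4 = 4.8438
D_5 = 5.4784
D_6 = 6.1961
D_7 = 7.0077
TV_7 = 7.2040/(0.1017−0.028) = 97.7470
P₀ = Σ Dₜ/(1+r)ᵗ + TV_7/(1+r)^7 = 71.4365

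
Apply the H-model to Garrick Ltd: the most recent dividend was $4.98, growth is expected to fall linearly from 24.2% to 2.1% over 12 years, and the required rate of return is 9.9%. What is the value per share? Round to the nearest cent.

$149.85

H-model: P₀ = D₀[(1+g_L) + H(g_S−g_L)]/(r−g_L), with H = 12/2 = 6.
P₀ = 4.98 × [(1+0.021) + 6×(0.242−0.021)] / (0.099−0.021)
   = 4.98 × 2.3470 / 0.078 = 149.8469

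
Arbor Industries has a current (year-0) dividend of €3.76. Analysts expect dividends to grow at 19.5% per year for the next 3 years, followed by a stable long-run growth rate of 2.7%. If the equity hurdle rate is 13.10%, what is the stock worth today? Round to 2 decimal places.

€56.40

Two-stage DDM. Project D₁…D_3 at 0.195, terminal growth 0.027, discount at r = 0.131.
D_1 = 4.4932
D_2 = 5.3694
D_3 = 6.4164
Terminal value at t=3: TV = D_4/(r−g) = 6.5896/(0.131−0.027) = 63.3620
P₀ = 4.4932/(1+0.131)^1 + 5.3694/(1+0.131)^2 + 6.4164/(1+0.131)^3 + 63.3620/(1+0.131)^3 = 56.4021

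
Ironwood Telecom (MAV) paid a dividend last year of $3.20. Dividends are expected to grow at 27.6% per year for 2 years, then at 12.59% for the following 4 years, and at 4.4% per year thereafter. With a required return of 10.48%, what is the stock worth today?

Three-stage DDM. Project D₁…D_6; terminal Gordon value at t=6 with g = 0.044; discount at r = 0.1048.
D_1 = 4.0832
D_2 = 5.2102
D_3 = 5.8661
D_4 = 6.6047
D_5 = 7.4362
D_6 = 8.3724
TV_6 = 8.7408/(0.1048−0.044) = 143.7631
P₀ = Σ Dₜ/(1+r)ᵗ + TV_6/(1+r)^6 = 104.9277

$104.93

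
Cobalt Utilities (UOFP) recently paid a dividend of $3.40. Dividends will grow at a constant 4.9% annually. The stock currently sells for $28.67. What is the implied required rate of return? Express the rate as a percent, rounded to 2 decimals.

17.34%

Rearranging the constant-growth DDM: r = D₁/P₀ + g.
D₁ = 3.40 × (1 + 0.049) = 3.5666.
r = 3.5666 / 28.67 + 0.049 = 0.12440 + 0.049 = 0.17340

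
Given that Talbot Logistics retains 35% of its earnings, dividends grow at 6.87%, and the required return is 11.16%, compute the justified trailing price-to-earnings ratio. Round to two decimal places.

16.19

Payout ratio b = 1 − 0.35 = 0.65.
Justified trailing P/E = b(1+g)/(r−g) = 0.65×(1+0.0687)/(0.1116−0.0687) = 16.1924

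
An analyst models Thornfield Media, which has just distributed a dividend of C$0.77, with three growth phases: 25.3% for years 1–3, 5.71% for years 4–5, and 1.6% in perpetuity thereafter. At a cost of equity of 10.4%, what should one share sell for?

C$17.02

Three-stage DDM. Project D₁…D_5; terminal Gordon value at t=5 with g = 0.016; discount at r = 0.104.
D_1 = 0.9648
D_2 = 1.2089
D_3 = 1.5148
D_4 = 1.6013
D_5 = 1.6927
TV_5 = 1.7198/(0.104−0.016) = 19.5428
P₀ = Σ Dₜ/(1+r)ᵗ + TV_5/(1+r)^5 = 17.0179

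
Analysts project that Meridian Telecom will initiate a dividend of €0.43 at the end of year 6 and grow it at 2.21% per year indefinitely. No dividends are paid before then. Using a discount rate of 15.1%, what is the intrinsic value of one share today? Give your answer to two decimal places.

€1.65

Deferred-dividend DDM. At t=5 the remaining stream is a growing perpetuity with first payment D_6 = 0.43.
V_5 = D_6/(r−g) = 0.43/(0.151−0.0221) = 3.3359
P₀ = V_5/(1+r)^5 = 3.3359/(1+0.151)^5 = 1.6513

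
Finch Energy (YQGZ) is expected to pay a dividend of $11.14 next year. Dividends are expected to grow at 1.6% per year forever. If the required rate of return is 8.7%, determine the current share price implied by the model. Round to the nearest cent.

$156.90

Gordon growth model: P₀ = D₁/(r − g), with D₁ = 11.14 given directly.
P₀ = 11.1400 / (0.087 − 0.016) = 11.1400 / 0.071 = 156.9014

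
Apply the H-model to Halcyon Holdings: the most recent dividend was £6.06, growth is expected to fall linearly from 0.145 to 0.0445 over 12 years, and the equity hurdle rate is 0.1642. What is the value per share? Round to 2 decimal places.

H-model: P₀ = D₀[(1+g_L) + H(g_S−g_L)]/(r−g_L), with H = 12/2 = 6.
P₀ = 6.06 × [(1+0.0445) + 6×(0.145−0.0445)] / (0.1642−0.0445)
   = 6.06 × 1.6475 / 0.1197 = 83.4073

£83.41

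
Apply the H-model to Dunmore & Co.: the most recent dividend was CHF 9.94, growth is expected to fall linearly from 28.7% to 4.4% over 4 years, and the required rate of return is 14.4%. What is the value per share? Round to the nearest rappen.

CHF 152.08

H-model: P₀ = D₀[(1+g_L) + H(g_S−g_L)]/(r−g_L), with H = 4/2 = 2.
P₀ = 9.94 × [(1+0.044) + 2×(0.287−0.044)] / (0.144−0.044)
   = 9.94 × 1.5300 / 0.1 = 152.0820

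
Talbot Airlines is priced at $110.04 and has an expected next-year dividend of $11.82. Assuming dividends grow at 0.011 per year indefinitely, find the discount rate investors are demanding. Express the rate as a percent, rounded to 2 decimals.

Rearranging the constant-growth DDM: r = D₁/P₀ + g.
r = 11.8200 / 110.04 + 0.011 = 0.10742 + 0.011 = 0.11842

11.84%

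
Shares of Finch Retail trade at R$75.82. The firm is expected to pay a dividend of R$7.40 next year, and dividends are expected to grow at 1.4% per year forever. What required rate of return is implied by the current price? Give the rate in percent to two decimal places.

11.16%

Rearranging the constant-growth DDM: r = D₁/P₀ + g.
r = 7.4000 / 75.82 + 0.014 = 0.09760 + 0.014 = 0.11160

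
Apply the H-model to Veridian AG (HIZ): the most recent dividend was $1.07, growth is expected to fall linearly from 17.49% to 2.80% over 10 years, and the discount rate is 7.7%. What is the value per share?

$38.49

H-model: P₀ = D₀[(1+g_L) + H(g_S−g_L)]/(r−g_L), with H = 10/2 = 5.
P₀ = 1.07 × [(1+0.028) + 5×(0.1749−0.028)] / (0.077−0.028)
   = 1.07 × 1.7625 / 0.049 = 38.4872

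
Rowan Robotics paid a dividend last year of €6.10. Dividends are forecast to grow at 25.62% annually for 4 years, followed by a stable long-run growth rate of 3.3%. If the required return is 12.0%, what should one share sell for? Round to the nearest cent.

€147.40

Two-stage DDM. Project D₁…D_4 at 0.2562, terminal growth 0.033, discount at r = 0.12.
D_1 = 7.6628
D_2 = 9.6260
D_3 = 12.0922
D_4 = 15.1903
Terminal value at t=4: TV = D_5/(r−g) = 15.6915/(0.12−0.033) = 180.3624
P₀ = 7.6628/(1+0.12)^1 + 9.6260/(1+0.12)^2 + 12.0922/(1+0.12)^3 + 15.1903/(1+0.12)^4 + 180.3624/(1+0.12)^4 = 147.3999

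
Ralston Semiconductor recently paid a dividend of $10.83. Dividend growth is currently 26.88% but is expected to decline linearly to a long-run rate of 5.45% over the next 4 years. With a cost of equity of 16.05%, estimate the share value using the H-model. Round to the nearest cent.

$151.53

H-model: P₀ = D₀[(1+g_L) + H(g_S−g_L)]/(r−g_L), with H = 4/2 = 2.
P₀ = 10.83 × [(1+0.0545) + 2×(0.2688−0.0545)] / (0.1605−0.0545)
   = 10.83 × 1.4831 / 0.106 = 151.5280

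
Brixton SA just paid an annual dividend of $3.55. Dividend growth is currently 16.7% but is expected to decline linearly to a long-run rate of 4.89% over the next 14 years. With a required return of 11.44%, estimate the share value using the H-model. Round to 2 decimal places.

H-model: P₀ = D₀[(1+g_L) + H(g_S−g_L)]/(r−g_L), with H = 14/2 = 7.
P₀ = 3.55 × [(1+0.0489) + 7×(0.167−0.0489)] / (0.1144−0.0489)
   = 3.55 × 1.8756 / 0.0655 = 101.6547

$101.65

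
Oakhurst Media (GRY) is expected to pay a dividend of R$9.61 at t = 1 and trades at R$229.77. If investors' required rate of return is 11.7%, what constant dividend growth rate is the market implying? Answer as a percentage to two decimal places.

From P₀ = D₁/(r − g), the implied growth is g = r − D₁/P₀.
g = 0.117 − 9.61/229.77 = 0.117 − 0.04182 = 0.07518

7.52%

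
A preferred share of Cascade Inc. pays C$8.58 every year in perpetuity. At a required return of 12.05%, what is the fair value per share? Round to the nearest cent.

Zero-growth DDM (perpetuity): P₀ = D/r = 8.58 / 0.1205 = 71.2033

C$71.20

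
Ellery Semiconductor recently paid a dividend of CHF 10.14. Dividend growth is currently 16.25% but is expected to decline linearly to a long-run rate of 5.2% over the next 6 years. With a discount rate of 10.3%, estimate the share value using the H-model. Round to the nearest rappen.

H-model: P₀ = D₀[(1+g_L) + H(g_S−g_L)]/(r−g_L), with H = 6/2 = 3.
P₀ = 10.14 × [(1+0.052) + 3×(0.1625−0.052)] / (0.103−0.052)
   = 10.14 × 1.3835 / 0.051 = 275.0724

CHF 275.07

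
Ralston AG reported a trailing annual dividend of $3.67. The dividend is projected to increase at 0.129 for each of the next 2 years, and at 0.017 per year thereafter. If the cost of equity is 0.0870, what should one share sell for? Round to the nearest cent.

Two-stage DDM. Project D₁…D_2 at 0.129, terminal growth 0.017, discount at r = 0.087.
D_1 = 4.1434
D_2 = 4.6779
Terminal value at t=2: TV = D_3/(r−g) = 4.7575/(0.087−0.017) = 67.9637
P₀ = 4.1434/(1+0.087)^1 + 4.6779/(1+0.087)^2 + 67.9637/(1+0.087)^2 = 65.2907

$65.29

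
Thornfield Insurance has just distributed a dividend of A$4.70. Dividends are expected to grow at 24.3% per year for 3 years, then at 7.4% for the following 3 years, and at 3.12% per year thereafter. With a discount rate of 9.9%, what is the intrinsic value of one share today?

Three-stage DDM. Project D₁…D_6; terminal Gordon value at t=6 with g = 0.0312; discount at r = 0.099.
D_1 = 5.8421
D_2 = 7.2617
D_3 = 9.0263
D_4 = 9.6943
D_5 = 10.4117
D_6 = 11.1821
TV_6 = 11.5310/(0.099−0.0312) = 170.0738
P₀ = Σ Dₜ/(1+r)ᵗ + TV_6/(1+r)^6 = 134.1421

A$134.14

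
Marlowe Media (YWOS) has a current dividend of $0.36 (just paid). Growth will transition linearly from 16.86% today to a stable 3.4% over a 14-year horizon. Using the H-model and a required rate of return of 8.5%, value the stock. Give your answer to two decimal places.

H-model: P₀ = D₀[(1+g_L) + H(g_S−g_L)]/(r−g_L), with H = 14/2 = 7.
P₀ = 0.36 × [(1+0.034) + 7×(0.1686−0.034)] / (0.085−0.034)
   = 0.36 × 1.9762 / 0.051 = 13.9496

$13.95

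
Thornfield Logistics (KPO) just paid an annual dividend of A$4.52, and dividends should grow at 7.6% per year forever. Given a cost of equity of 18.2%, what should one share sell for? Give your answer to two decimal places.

Gordon growth model: P₀ = D₁/(r − g). D₁ = 4.52 × (1 + 0.076) = 4.8635.
P₀ = 4.8635 / (0.182 − 0.076) = 4.8635 / 0.106 = 45.8823

A$45.88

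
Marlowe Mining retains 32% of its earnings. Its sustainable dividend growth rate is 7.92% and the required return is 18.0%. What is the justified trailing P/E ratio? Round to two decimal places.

Payout ratio b = 1 − 0.32 = 0.68.
Justified trailing P/E = b(1+g)/(r−g) = 0.68×(1+0.0792)/(0.18−0.0792) = 7.2803

7.28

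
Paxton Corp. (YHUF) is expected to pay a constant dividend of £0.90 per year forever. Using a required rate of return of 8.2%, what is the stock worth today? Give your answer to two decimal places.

£10.98

Zero-growth DDM (perpetuity): P₀ = D/r = 0.90 / 0.082 = 10.9756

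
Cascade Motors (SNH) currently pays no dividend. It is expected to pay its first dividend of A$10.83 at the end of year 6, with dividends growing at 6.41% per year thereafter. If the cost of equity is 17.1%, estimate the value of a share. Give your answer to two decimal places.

Deferred-dividend DDM. At t=5 the remaining stream is a growing perpetuity with first payment D_6 = 10.83.
V_5 = D_6/(r−g) = 10.83/(0.171−0.0641) = 101.3096
P₀ = V_5/(1+r)^5 = 101.3096/(1+0.171)^5 = 46.0115

A$46.01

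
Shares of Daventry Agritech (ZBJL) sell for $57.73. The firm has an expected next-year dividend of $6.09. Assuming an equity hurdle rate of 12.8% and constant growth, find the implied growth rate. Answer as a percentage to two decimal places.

From P₀ = D₁/(r − g), the implied growth is g = r − D₁/P₀.
g = 0.128 − 6.09/57.73 = 0.128 − 0.10549 = 0.02251

2.25%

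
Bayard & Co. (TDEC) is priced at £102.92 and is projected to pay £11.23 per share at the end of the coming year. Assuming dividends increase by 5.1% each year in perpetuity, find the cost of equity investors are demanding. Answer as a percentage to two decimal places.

16.01%

Rearranging the constant-growth DDM: r = D₁/P₀ + g.
r = 11.2300 / 102.92 + 0.051 = 0.10911 + 0.051 = 0.16011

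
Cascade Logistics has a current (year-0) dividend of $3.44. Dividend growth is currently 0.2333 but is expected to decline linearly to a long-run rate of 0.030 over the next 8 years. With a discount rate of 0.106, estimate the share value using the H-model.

$83.43

H-model: P₀ = D₀[(1+g_L) + H(g_S−g_L)]/(r−g_L), with H = 8/2 = 4.
P₀ = 3.44 × [(1+0.03) + 4×(0.2333−0.03)] / (0.106−0.03)
   = 3.44 × 1.8432 / 0.076 = 83.4291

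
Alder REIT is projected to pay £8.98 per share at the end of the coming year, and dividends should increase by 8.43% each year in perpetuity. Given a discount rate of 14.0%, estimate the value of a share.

£161.22

Gordon growth model: P₀ = D₁/(r − g), with D₁ = 8.98 given directly.
P₀ = 8.9800 / (0.14 − 0.0843) = 8.9800 / 0.0557 = 161.2208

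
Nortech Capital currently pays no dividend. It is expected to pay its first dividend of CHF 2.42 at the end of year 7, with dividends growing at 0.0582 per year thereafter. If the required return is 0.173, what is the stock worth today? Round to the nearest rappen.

Deferred-dividend DDM. At t=6 the remaining stream is a growing perpetuity with first payment D_7 = 2.42.
V_6 = D_7/(r−g) = 2.42/(0.173−0.0582) = 21.0801
P₀ = V_6/(1+r)^6 = 21.0801/(1+0.173)^6 = 8.0926

CHF 8.09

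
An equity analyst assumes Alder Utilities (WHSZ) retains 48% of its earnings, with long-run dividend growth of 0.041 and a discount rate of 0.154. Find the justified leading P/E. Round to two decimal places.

Payout ratio b = 1 − 0.48 = 0.52.
Justified leading P/E = b/(r−g) = 0.52/(0.154−0.041) = 4.6018

4.60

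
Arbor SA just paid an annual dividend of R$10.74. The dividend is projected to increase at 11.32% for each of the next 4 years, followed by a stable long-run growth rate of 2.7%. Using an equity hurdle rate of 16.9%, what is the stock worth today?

R$101.95

Two-stage DDM. Project D₁…D_4 at 0.1132, terminal growth 0.027, discount at r = 0.169.
D_1 = 11.9558
D_2 = 13.3092
D_3 = 14.8158
D_4 = 16.4929
Terminal value at t=4: TV = D_5/(r−g) = 16.9382/(0.169−0.027) = 119.2832
P₀ = 11.9558/(1+0.169)^1 + 13.3092/(1+0.169)^2 + 14.8158/(1+0.169)^3 + 16.4929/(1+0.169)^4 + 119.2832/(1+0.169)^4 = 101.9459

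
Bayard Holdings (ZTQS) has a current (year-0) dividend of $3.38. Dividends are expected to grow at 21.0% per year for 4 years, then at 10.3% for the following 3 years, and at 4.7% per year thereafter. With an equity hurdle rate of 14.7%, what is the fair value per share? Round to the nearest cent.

Three-stage DDM. Project D₁…D_7; terminal Gordon value at t=7 with g = 0.047; discount at r = 0.147.
D_1 = 4.0898
D_2 = 4.9487
D_3 = 5.9879
D_4 = 7.2453
D_5 = 7.9916
D_6 = 8.8147
D_7 = 9.7227
TV_7 = 10.1796/(0.147−0.047) = 101.7962
P₀ = Σ Dₜ/(1+r)ᵗ + TV_7/(1+r)^7 = 66.0755

$66.08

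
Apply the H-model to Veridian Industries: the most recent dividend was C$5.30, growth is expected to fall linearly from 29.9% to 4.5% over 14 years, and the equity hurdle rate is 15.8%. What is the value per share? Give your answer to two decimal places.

C$132.41

H-model: P₀ = D₀[(1+g_L) + H(g_S−g_L)]/(r−g_L), with H = 14/2 = 7.
P₀ = 5.30 × [(1+0.045) + 7×(0.299−0.045)] / (0.158−0.045)
   = 5.30 × 2.8230 / 0.113 = 132.4062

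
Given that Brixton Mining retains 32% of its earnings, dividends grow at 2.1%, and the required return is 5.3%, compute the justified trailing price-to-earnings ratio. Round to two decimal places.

Payout ratio b = 1 − 0.32 = 0.68.
Justified trailing P/E = b(1+g)/(r−g) = 0.68×(1+0.021)/(0.053−0.021) = 21.6962

21.70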